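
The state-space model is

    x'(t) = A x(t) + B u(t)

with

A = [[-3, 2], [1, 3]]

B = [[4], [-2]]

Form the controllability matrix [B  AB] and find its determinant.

AB = [[-16], [-2]]
Controllability matrix C = [B  AB] = [[4, -16], [-2, -2]]
det(C) = 4·(-2) - (-16)·(-2) = -8 - 32 = -40
Since det(C) ≠ 0, rank(C) = 2 and the system is completely controllable.

-40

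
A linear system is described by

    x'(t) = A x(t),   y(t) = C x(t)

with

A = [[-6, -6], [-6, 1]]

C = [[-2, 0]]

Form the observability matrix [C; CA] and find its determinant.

-24

CA = [[12, 12]]
Observability matrix O = [C; CA] = [[-2, 0], [12, 12]]
det(O) = (-2)·12 - 0·12 = -24 - 0 = -24
Since det(O) ≠ 0, rank(O) = 2 and the system is completely observable.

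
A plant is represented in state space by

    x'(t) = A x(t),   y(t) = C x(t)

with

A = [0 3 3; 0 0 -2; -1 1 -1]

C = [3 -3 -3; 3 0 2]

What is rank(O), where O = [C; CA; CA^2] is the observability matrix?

3

CA = [[3, 6, 18], [-2, 11, 7]]
CA^2 = [[-18, 27, -21], [-7, 1, -35]]
Observability matrix O = [C; CA; CA^2] = [[3, -3, -3], [3, 0, 2], [3, 6, 18], [-2, 11, 7], [-18, 27, -21], [-7, 1, -35]]
Take the 3×3 submatrix of O formed by rows 1, 2, 3: [[3, -3, -3], [3, 0, 2], [3, 6, 18]]. Its determinant is 3·(0·18 - 2·6) - (-3)·(3·18 - 2·3) + (-3)·(3·6 - 0·3) = 3·(-12) - (-3)·48 + (-3)·18 = 54 ≠ 0.
So rank(O) ≥ 3; since O has 3 columns, rank(O) = 3.
rank(O) = 3 = n, so the pair (A, C) is completely observable.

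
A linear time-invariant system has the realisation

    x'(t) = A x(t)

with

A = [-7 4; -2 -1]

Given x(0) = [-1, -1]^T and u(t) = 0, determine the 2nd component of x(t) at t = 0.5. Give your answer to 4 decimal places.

det(sI - A) = s^2 - (tr A)s + det A, with tr A = (-7) + (-1) = -8 and det A = (-7)·(-1) - 4·(-2) = 7 - (-8) = 15.
So p(s) = det(sI - A) = s^2 + 8s + 15.
Factor s^2 + 8s + 15: two numbers with sum -8 and product 15 are -3 and -5, so s^2 + 8s + 15 = (s + 3)(s + 5).
Hence p(s) = (s + 3) (s + 5), with roots -5, -3.
The eigenvalues -5, -3 are distinct and real, so A is diagonalisable and x(t) = e^{At} x(0) = V diag(e^{λ_i t}) V^{-1} x(0), where the columns of V are the eigenvectors.
λ = -5: A - (-5)I = [[-2, 4], [-2, 4]]. Row 1 gives (-2)·v1 + 4·v2 = 0, so take v_1 = [-2, -1]^T.
λ = -3: A - (-3)I = [[-4, 4], [-2, 2]]. Row 1 gives (-4)·v1 + 4·v2 = 0, so take v_2 = [1, 1]^T.
V = [v_1 v_2] = [[-2, 1], [-1, 1]] has det V = -1, so V^{-1} = adj(V)/det V = [[-1, 1], [-1, 2]].
Modal coordinates z(0) = V^{-1} x(0): (-1)·(-1) + 1·(-1) = 0; (-1)·(-1) + 2·(-1) = -1; so z(0) = [0, -1]^T.
x_2(t) = Σ_i (v_i)_2 · z_i(0) · e^{λ_i t} (row 2 of V times the modal terms).
x_2(0.5) = (-1)·0·e^{-5·0.5} + 1·(-1)·e^{-3·0.5} = 0·0.082085 + (-1)·0.223130 = -0.2231.

-0.2231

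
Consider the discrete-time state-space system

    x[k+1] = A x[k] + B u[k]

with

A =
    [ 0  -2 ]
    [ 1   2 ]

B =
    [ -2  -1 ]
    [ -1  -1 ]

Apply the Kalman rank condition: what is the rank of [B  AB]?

2

AB = [[2, 2], [-4, -3]]
Controllability matrix C = [B  AB] = [[-2, -1, 2, 2], [-1, -1, -4, -3]]
Take the 2×2 submatrix of C formed by columns 1, 2: [[-2, -1], [-1, -1]]. Its determinant is (-2)·(-1) - (-1)·(-1) = 2 - 1 = 1 ≠ 0.
So rank(C) ≥ 2; since C has 2 rows, rank(C) = 2.
rank(C) = 2 = n, so the pair (A, B) is completely controllable.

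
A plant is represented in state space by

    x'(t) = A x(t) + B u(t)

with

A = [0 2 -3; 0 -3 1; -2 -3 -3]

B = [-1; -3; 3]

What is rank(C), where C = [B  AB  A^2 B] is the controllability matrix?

3

AB = [[-15], [12], [2]]
A^2B = [[18], [-34], [-12]]
Controllability matrix C = [B  AB  A^2B] = [[-1, -15, 18], [-3, 12, -34], [3, 2, -12]]
det(C) = (-1)·(12·(-12) - (-34)·2) - (-15)·((-3)·(-12) - (-34)·3) + 18·((-3)·2 - 12·3) = (-1)·(-76) - (-15)·138 + 18·(-42) = 1390 ≠ 0, so rank(C) = 3.
rank(C) = 3 = n, so the pair (A, B) is completely controllable.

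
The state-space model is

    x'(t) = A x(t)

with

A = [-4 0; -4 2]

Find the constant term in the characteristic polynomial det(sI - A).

For a 2×2 matrix, det(sI - A) = s^2 - (tr A)s + det A.
tr A = -2, det A = -8.
So p(s) = s^2 + 2s - 8.
The constant term is -8.

-8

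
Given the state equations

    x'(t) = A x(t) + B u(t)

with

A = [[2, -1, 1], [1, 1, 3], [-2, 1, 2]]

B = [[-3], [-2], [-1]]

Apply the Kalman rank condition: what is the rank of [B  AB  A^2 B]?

3

AB = [[-5], [-8], [2]]
A^2B = [[0], [-7], [6]]
Controllability matrix C = [B  AB  A^2B] = [[-3, -5, 0], [-2, -8, -7], [-1, 2, 6]]
det(C) = (-3)·((-8)·6 - (-7)·2) - (-5)·((-2)·6 - (-7)·(-1)) + 0·((-2)·2 - (-8)·(-1)) = (-3)·(-34) - (-5)·(-19) + 0·(-12) = 7 ≠ 0, so rank(C) = 3.
rank(C) = 3 = n, so the pair (A, B) is completely controllable.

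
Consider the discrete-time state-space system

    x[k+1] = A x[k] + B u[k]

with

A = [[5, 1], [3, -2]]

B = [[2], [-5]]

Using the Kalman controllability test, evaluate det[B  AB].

57

AB = [[5], [16]]
Controllability matrix C = [B  AB] = [[2, 5], [-5, 16]]
det(C) = 2·16 - 5·(-5) = 32 - (-25) = 57
Since det(C) ≠ 0, rank(C) = 2 and the system is completely controllable.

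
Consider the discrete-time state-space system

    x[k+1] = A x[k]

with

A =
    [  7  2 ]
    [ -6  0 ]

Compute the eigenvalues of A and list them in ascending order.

3, 4

det(zI - A) = z^2 - (tr A)z + det A, with tr A = 7 + 0 = 7 and det A = 7·0 - 2·(-6) = 0 - (-12) = 12.
So p(z) = det(zI - A) = z^2 - 7z + 12.
Factor z^2 - 7z + 12: two numbers with sum 7 and product 12 are 4 and 3, so z^2 - 7z + 12 = (z - 4)(z - 3).
Hence p(z) = (z - 4) (z - 3), with roots 3, 4.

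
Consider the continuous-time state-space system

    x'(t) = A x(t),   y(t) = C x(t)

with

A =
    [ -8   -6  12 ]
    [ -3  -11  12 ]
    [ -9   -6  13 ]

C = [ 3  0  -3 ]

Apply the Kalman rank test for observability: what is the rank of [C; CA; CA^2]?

1

CA = [[3, 0, -3]]
CA^2 = [[3, 0, -3]]
Observability matrix O = [C; CA; CA^2] = [[3, 0, -3], [3, 0, -3], [3, 0, -3]]
Every row of O is a scalar multiple of row 1 = [3, 0, -3] (multipliers 1, 1, 1), so the rows span a one-dimensional space.
O ≠ 0, hence rank(O) = 1.
rank(O) = 1 < n = 3, so the pair (A, C) is not completely observable.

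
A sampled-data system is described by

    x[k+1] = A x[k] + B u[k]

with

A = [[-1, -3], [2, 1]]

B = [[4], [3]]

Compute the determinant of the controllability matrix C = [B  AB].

83

AB = [[-13], [11]]
Controllability matrix C = [B  AB] = [[4, -13], [3, 11]]
det(C) = 4·11 - (-13)·3 = 44 - (-39) = 83
Since det(C) ≠ 0, rank(C) = 2 and the system is completely controllable.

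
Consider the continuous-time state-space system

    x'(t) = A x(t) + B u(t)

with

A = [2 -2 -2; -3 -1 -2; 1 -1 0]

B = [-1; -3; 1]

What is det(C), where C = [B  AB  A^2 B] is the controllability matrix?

20

AB = [[2], [4], [2]]
A^2B = [[-8], [-14], [-2]]
Controllability matrix C = [B  AB  A^2B] = [[-1, 2, -8], [-3, 4, -14], [1, 2, -2]]
Expanding along the first row, det(C) = (-1)·(4·(-2) - (-14)·2) - 2·((-3)·(-2) - (-14)·1) + (-8)·((-3)·2 - 4·1) = (-1)·20 - 2·20 + (-8)·(-10) = 20
Since det(C) ≠ 0, rank(C) = 3 and the system is completely controllable.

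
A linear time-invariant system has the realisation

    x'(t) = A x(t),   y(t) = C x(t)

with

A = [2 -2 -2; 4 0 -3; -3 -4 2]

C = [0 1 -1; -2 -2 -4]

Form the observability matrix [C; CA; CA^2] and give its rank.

CA = [[7, 4, -5], [0, 20, 2]]
CA^2 = [[45, 6, -36], [74, -8, -56]]
Observability matrix O = [C; CA; CA^2] = [[0, 1, -1], [-2, -2, -4], [7, 4, -5], [0, 20, 2], [45, 6, -36], [74, -8, -56]]
Take the 3×3 submatrix of O formed by rows 1, 2, 3: [[0, 1, -1], [-2, -2, -4], [7, 4, -5]]. Its determinant is 0·((-2)·(-5) - (-4)·4) - 1·((-2)·(-5) - (-4)·7) + (-1)·((-2)·4 - (-2)·7) = 0·26 - 1·38 + (-1)·6 = -44 ≠ 0.
So rank(O) ≥ 3; since O has 3 columns, rank(O) = 3.
rank(O) = 3 = n, so the pair (A, C) is completely observable.

3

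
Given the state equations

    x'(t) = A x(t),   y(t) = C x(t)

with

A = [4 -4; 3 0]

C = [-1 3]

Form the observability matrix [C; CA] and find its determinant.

CA = [[5, 4]]
Observability matrix O = [C; CA] = [[-1, 3], [5, 4]]
det(O) = (-1)·4 - 3·5 = -4 - 15 = -19
Since det(O) ≠ 0, rank(O) = 2 and the system is completely observable.

-19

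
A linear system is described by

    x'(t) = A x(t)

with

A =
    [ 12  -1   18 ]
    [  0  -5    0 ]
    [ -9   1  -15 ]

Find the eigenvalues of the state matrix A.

-6, -5, 3

det(sI - A) = s^3 - (tr A)s^2 + (M11 + M22 + M33)s - det A, where Mii is the 2×2 principal minor of A obtained by deleting row i and column i.
tr A = 12 + (-5) + (-15) = -8; M11 = (-5)·(-15) - 0·1 = 75 - 0 = 75; M22 = 12·(-15) - 18·(-9) = -180 - (-162) = -18; M33 = 12·(-5) - (-1)·0 = -60 - 0 = -60; sum of minors = -3.
det A = 12·((-5)·(-15) - 0·1) - (-1)·(0·(-15) - 0·(-9)) + 18·(0·1 - (-5)·(-9)) = 12·75 - (-1)·0 + 18·(-45) = 90.
So p(s) = det(sI - A) = s^3 + 8s^2 - 3s - 90.
Rational-root test: any integer root divides -90. Testing small divisors, s = 3 works: p(3) = 27 + 72 + (-9) + (-90) = 0, so (s - 3) is a factor.
Dividing, p(s) = (s - 3)(s^2 + 11s + 30).
Factor s^2 + 11s + 30: two numbers with sum -11 and product 30 are -5 and -6, so s^2 + 11s + 30 = (s + 5)(s + 6).
Hence p(s) = (s - 3) (s + 5) (s + 6), with roots -6, -5, 3.
At least one eigenvalue has non-negative real part, so the system is not asymptotically stable.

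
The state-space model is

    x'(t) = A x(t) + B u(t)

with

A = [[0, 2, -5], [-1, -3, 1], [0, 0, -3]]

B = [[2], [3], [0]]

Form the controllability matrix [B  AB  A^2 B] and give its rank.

AB = [[6], [-11], [0]]
A^2B = [[-22], [27], [0]]
Controllability matrix C = [B  AB  A^2B] = [[2, 6, -22], [3, -11, 27], [0, 0, 0]]
Row 3 of C is identically zero, so rank(C) ≤ 2.
The 2×2 minor from rows 1, 2, columns 1, 2 is 2·(-11) - 6·3 = -22 - 18 = -40 ≠ 0, so rank(C) = 2.
rank(C) = 2 < n = 3, so the pair (A, B) is not completely controllable.

2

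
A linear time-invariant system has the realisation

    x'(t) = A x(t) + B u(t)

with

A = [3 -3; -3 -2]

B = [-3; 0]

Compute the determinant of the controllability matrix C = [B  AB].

AB = [[-9], [9]]
Controllability matrix C = [B  AB] = [[-3, -9], [0, 9]]
det(C) = (-3)·9 - (-9)·0 = -27 - 0 = -27
Since det(C) ≠ 0, rank(C) = 2 and the system is completely controllable.

-27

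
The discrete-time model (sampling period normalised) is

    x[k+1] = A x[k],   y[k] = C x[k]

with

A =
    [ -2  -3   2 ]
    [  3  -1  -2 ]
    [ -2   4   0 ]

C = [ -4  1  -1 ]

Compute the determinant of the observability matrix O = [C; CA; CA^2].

4021

CA = [[13, 7, -10]]
CA^2 = [[15, -86, 12]]
Observability matrix O = [C; CA; CA^2] = [[-4, 1, -1], [13, 7, -10], [15, -86, 12]]
Expanding along the first row, det(O) = (-4)·(7·12 - (-10)·(-86)) - 1·(13·12 - (-10)·15) + (-1)·(13·(-86) - 7·15) = (-4)·(-776) - 1·306 + (-1)·(-1223) = 4021
Since det(O) ≠ 0, rank(O) = 3 and the system is completely observable.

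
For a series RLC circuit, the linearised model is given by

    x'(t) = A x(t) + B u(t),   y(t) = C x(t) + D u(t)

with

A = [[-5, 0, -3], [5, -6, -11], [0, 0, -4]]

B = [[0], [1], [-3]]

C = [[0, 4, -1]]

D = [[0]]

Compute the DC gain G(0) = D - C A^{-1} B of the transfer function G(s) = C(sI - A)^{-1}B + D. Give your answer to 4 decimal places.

8.4167

G(0) = C(-A)^{-1}B + D = -C A^{-1} B + D.
det A = -120, so A^{-1} = (1/-120)·adj(A) = [[-1/5, 0, 3/20], [-1/6, -1/6, 7/12], [0, 0, -1/4]]
A^{-1} B = [-9/20, -23/12, 3/4]^T
C A^{-1} B = -101/12
G(0) = D - C A^{-1} B = 0 - (-101/12) = 101/12 ≈ 8.4167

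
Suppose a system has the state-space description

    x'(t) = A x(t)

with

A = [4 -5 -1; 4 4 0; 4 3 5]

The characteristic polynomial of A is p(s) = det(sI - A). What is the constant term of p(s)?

-184

Expand det(sI - A) for the 3×3 matrix.
p(s) = s^3 - 13s^2 + 80s - 184.
(Check: constant term = det(-A) = (-1)^3 det A = -184; coefficient of s^2 = -tr A = -13.)
The constant term is -184.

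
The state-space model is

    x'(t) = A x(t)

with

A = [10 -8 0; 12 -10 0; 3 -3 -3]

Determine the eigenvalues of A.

det(sI - A) = s^3 - (tr A)s^2 + (M11 + M22 + M33)s - det A, where Mii is the 2×2 principal minor of A obtained by deleting row i and column i.
tr A = 10 + (-10) + (-3) = -3; M11 = (-10)·(-3) - 0·(-3) = 30 - 0 = 30; M22 = 10·(-3) - 0·3 = -30 - 0 = -30; M33 = 10·(-10) - (-8)·12 = -100 - (-96) = -4; sum of minors = -4.
det A = 10·((-10)·(-3) - 0·(-3)) - (-8)·(12·(-3) - 0·3) + 0·(12·(-3) - (-10)·3) = 10·30 - (-8)·(-36) + 0·(-6) = 12.
So p(s) = det(sI - A) = s^3 + 3s^2 - 4s - 12.
Rational-root test: any integer root divides -12. Testing small divisors, s = -2 works: p(-2) = -8 + 12 + 8 + (-12) = 0, so (s + 2) is a factor.
Dividing, p(s) = (s + 2)(s^2 + s - 6).
Factor s^2 + s - 6: two numbers with sum -1 and product -6 are 2 and -3, so s^2 + s - 6 = (s - 2)(s + 3).
Hence p(s) = (s - 2) (s + 2) (s + 3), with roots -3, -2, 2.
At least one eigenvalue has non-negative real part, so the system is not asymptotically stable.

-3, -2, 2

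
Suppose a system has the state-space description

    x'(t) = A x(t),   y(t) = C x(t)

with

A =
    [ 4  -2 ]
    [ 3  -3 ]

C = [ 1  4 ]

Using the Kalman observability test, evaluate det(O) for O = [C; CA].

-78

CA = [[16, -14]]
Observability matrix O = [C; CA] = [[1, 4], [16, -14]]
det(O) = 1·(-14) - 4·16 = -14 - 64 = -78
Since det(O) ≠ 0, rank(O) = 2 and the system is completely observable.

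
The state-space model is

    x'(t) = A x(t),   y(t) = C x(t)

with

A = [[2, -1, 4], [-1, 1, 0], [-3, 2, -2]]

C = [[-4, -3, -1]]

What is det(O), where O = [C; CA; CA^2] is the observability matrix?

3017

CA = [[-2, -1, -14]]
CA^2 = [[39, -27, 20]]
Observability matrix O = [C; CA; CA^2] = [[-4, -3, -1], [-2, -1, -14], [39, -27, 20]]
Expanding along the first row, det(O) = (-4)·((-1)·20 - (-14)·(-27)) - (-3)·((-2)·20 - (-14)·39) + (-1)·((-2)·(-27) - (-1)·39) = (-4)·(-398) - (-3)·506 + (-1)·93 = 3017
Since det(O) ≠ 0, rank(O) = 3 and the system is completely observable.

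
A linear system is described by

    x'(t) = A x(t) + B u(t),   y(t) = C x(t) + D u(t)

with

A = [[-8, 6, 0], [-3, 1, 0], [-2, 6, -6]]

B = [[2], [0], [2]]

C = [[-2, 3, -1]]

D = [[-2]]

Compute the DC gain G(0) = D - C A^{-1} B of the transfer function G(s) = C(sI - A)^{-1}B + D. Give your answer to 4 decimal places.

-3.2000

G(0) = C(-A)^{-1}B + D = -C A^{-1} B + D.
det A = -60, so A^{-1} = (1/-60)·adj(A) = [[1/10, -3/5, 0], [3/10, -4/5, 0], [4/15, -3/5, -1/6]]
A^{-1} B = [1/5, 3/5, 1/5]^T
C A^{-1} B = 6/5
G(0) = D - C A^{-1} B = -2 - (6/5) = -16/5 ≈ -3.2000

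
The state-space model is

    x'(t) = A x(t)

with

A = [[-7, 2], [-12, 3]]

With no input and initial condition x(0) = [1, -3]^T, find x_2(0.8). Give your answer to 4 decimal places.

det(sI - A) = s^2 - (tr A)s + det A, with tr A = (-7) + 3 = -4 and det A = (-7)·3 - 2·(-12) = -21 - (-24) = 3.
So p(s) = det(sI - A) = s^2 + 4s + 3.
Factor s^2 + 4s + 3: two numbers with sum -4 and product 3 are -1 and -3, so s^2 + 4s + 3 = (s + 1)(s + 3).
Hence p(s) = (s + 1) (s + 3), with roots -3, -1.
The eigenvalues -3, -1 are distinct and real, so A is diagonalisable and x(t) = e^{At} x(0) = V diag(e^{λ_i t}) V^{-1} x(0), where the columns of V are the eigenvectors.
λ = -3: A - (-3)I = [[-4, 2], [-12, 6]]. Row 1 gives (-4)·v1 + 2·v2 = 0, so take v_1 = [1, 2]^T.
λ = -1: A - (-1)I = [[-6, 2], [-12, 4]]. Row 1 gives (-6)·v1 + 2·v2 = 0, so take v_2 = [1, 3]^T.
V = [v_1 v_2] = [[1, 1], [2, 3]] has det V = 1, so V^{-1} = adj(V)/det V = [[3, -1], [-2, 1]].
Modal coordinates z(0) = V^{-1} x(0): 3·1 + (-1)·(-3) = 6; (-2)·1 + 1·(-3) = -5; so z(0) = [6, -5]^T.
x_2(t) = Σ_i (v_i)_2 · z_i(0) · e^{λ_i t} (row 2 of V times the modal terms).
x_2(0.8) = 2·6·e^{-3·0.8} + 3·(-5)·e^{-1·0.8} = 12·0.090718 + (-15)·0.449329 = -5.6513.

-5.6513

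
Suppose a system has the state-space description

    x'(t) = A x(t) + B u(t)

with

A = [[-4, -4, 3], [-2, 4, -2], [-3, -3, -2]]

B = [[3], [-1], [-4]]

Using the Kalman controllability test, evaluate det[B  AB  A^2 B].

AB = [[-20], [-2], [2]]
A^2B = [[94], [28], [62]]
Controllability matrix C = [B  AB  A^2B] = [[3, -20, 94], [-1, -2, 28], [-4, 2, 62]]
Expanding along the first row, det(C) = 3·((-2)·62 - 28·2) - (-20)·((-1)·62 - 28·(-4)) + 94·((-1)·2 - (-2)·(-4)) = 3·(-180) - (-20)·50 + 94·(-10) = -480
Since det(C) ≠ 0, rank(C) = 3 and the system is completely controllable.

-480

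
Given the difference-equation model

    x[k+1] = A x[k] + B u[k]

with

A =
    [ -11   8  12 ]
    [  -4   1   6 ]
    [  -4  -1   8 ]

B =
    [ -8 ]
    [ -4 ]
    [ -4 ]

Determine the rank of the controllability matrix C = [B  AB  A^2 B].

1

AB = [[8], [4], [4]]
A^2B = [[-8], [-4], [-4]]
Controllability matrix C = [B  AB  A^2B] = [[-8, 8, -8], [-4, 4, -4], [-4, 4, -4]]
Every column of C is a scalar multiple of column 1 = [-8, -4, -4] (multipliers 1, -1, 1), so the columns span a one-dimensional space.
C ≠ 0, hence rank(C) = 1.
rank(C) = 1 < n = 3, so the pair (A, B) is not completely controllable.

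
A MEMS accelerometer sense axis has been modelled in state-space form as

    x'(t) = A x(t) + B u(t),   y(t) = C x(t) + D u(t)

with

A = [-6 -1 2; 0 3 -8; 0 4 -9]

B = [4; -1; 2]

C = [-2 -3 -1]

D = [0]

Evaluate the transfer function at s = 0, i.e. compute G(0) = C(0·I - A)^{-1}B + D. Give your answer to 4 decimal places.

15.3333

G(0) = C(-A)^{-1}B + D = -C A^{-1} B + D.
det A = -30, so A^{-1} = (1/-30)·adj(A) = [[-1/6, 1/30, -1/15], [0, -9/5, 8/5], [0, -4/5, 3/5]]
A^{-1} B = [-5/6, 5, 2]^T
C A^{-1} B = -46/3
G(0) = D - C A^{-1} B = 0 - (-46/3) = 46/3 ≈ 15.3333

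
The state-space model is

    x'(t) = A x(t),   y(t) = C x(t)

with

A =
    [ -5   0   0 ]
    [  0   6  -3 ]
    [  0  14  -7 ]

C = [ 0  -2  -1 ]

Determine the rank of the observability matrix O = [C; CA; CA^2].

CA = [[0, -26, 13]]
CA^2 = [[0, 26, -13]]
Observability matrix O = [C; CA; CA^2] = [[0, -2, -1], [0, -26, 13], [0, 26, -13]]
Column 1 of O is identically zero, so rank(O) ≤ 2.
The 2×2 minor from rows 1, 2, columns 2, 3 is (-2)·13 - (-1)·(-26) = -26 - 26 = -52 ≠ 0, so rank(O) = 2.
rank(O) = 2 < n = 3, so the pair (A, C) is not completely observable.

2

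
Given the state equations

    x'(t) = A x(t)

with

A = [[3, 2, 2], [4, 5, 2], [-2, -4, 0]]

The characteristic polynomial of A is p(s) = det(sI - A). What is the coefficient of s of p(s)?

19

Expand det(sI - A) for the 3×3 matrix.
p(s) = s^3 - 8s^2 + 19s - 4.
(Check: constant term = det(-A) = (-1)^3 det A = -4; coefficient of s^2 = -tr A = -8.)
The coefficient of s is 19.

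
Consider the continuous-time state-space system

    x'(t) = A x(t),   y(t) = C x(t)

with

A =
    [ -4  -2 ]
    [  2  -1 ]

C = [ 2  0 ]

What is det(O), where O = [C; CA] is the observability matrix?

CA = [[-8, -4]]
Observability matrix O = [C; CA] = [[2, 0], [-8, -4]]
det(O) = 2·(-4) - 0·(-8) = -8 - 0 = -8
Since det(O) ≠ 0, rank(O) = 2 and the system is completely observable.

-8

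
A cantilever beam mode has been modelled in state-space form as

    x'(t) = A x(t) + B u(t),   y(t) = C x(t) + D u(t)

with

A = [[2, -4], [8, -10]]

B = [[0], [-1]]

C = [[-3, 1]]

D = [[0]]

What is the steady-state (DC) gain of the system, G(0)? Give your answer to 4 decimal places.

G(0) = C(-A)^{-1}B + D = -C A^{-1} B + D.
det A = 12, so A^{-1} = (1/12)·adj(A) = [[-5/6, 1/3], [-2/3, 1/6]]
A^{-1} B = [-1/3, -1/6]^T
C A^{-1} B = 5/6
G(0) = D - C A^{-1} B = 0 - (5/6) = -5/6 ≈ -0.8333

-0.8333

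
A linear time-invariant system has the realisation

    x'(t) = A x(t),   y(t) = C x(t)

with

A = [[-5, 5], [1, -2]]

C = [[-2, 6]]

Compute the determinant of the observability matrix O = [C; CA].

CA = [[16, -22]]
Observability matrix O = [C; CA] = [[-2, 6], [16, -22]]
det(O) = (-2)·(-22) - 6·16 = 44 - 96 = -52
Since det(O) ≠ 0, rank(O) = 2 and the system is completely observable.

-52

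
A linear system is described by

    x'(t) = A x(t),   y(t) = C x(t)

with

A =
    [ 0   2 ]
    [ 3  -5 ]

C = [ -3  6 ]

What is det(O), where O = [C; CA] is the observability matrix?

0

CA = [[18, -36]]
Observability matrix O = [C; CA] = [[-3, 6], [18, -36]]
det(O) = (-3)·(-36) - 6·18 = 108 - 108 = 0
Since det(O) = 0, rank(O) < 2 and the system is not completely observable.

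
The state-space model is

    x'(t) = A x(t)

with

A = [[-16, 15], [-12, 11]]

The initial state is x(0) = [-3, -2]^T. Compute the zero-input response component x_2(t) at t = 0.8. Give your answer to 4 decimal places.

0.7356

det(sI - A) = s^2 - (tr A)s + det A, with tr A = (-16) + 11 = -5 and det A = (-16)·11 - 15·(-12) = -176 - (-180) = 4.
So p(s) = det(sI - A) = s^2 + 5s + 4.
Factor s^2 + 5s + 4: two numbers with sum -5 and product 4 are -1 and -4, so s^2 + 5s + 4 = (s + 1)(s + 4).
Hence p(s) = (s + 1) (s + 4), with roots -4, -1.
The eigenvalues -4, -1 are distinct and real, so A is diagonalisable and x(t) = e^{At} x(0) = V diag(e^{λ_i t}) V^{-1} x(0), where the columns of V are the eigenvectors.
λ = -4: A - (-4)I = [[-12, 15], [-12, 15]]. Row 1 gives (-12)·v1 + 15·v2 = 0, so take v_1 = [-5, -4]^T.
λ = -1: A - (-1)I = [[-15, 15], [-12, 12]]. Row 1 gives (-15)·v1 + 15·v2 = 0, so take v_2 = [1, 1]^T.
V = [v_1 v_2] = [[-5, 1], [-4, 1]] has det V = -1, so V^{-1} = adj(V)/det V = [[-1, 1], [-4, 5]].
Modal coordinates z(0) = V^{-1} x(0): (-1)·(-3) + 1·(-2) = 1; (-4)·(-3) + 5·(-2) = 2; so z(0) = [1, 2]^T.
x_2(t) = Σ_i (v_i)_2 · z_i(0) · e^{λ_i t} (row 2 of V times the modal terms).
x_2(0.8) = (-4)·1·e^{-4·0.8} + 1·2·e^{-1·0.8} = (-4)·0.040762 + 2·0.449329 = 0.7356.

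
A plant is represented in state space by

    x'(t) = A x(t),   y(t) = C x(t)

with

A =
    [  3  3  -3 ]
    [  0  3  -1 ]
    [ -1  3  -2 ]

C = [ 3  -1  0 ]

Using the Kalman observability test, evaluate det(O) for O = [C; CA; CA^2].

CA = [[9, 6, -8]]
CA^2 = [[35, 21, -17]]
Observability matrix O = [C; CA; CA^2] = [[3, -1, 0], [9, 6, -8], [35, 21, -17]]
Expanding along the first row, det(O) = 3·(6·(-17) - (-8)·21) - (-1)·(9·(-17) - (-8)·35) + 0·(9·21 - 6·35) = 3·66 - (-1)·127 + 0·(-21) = 325
Since det(O) ≠ 0, rank(O) = 3 and the system is completely observable.

325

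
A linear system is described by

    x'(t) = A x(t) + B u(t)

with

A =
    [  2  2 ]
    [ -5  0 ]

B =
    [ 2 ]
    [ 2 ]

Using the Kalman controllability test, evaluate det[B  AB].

AB = [[8], [-10]]
Controllability matrix C = [B  AB] = [[2, 8], [2, -10]]
det(C) = 2·(-10) - 8·2 = -20 - 16 = -36
Since det(C) ≠ 0, rank(C) = 2 and the system is completely controllable.

-36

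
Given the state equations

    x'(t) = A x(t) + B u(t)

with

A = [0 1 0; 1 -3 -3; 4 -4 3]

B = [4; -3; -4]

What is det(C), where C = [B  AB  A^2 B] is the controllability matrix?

2028

AB = [[-3], [25], [16]]
A^2B = [[25], [-126], [-64]]
Controllability matrix C = [B  AB  A^2B] = [[4, -3, 25], [-3, 25, -126], [-4, 16, -64]]
Expanding along the first row, det(C) = 4·(25·(-64) - (-126)·16) - (-3)·((-3)·(-64) - (-126)·(-4)) + 25·((-3)·16 - 25·(-4)) = 4·416 - (-3)·(-312) + 25·52 = 2028
Since det(C) ≠ 0, rank(C) = 3 and the system is completely controllable.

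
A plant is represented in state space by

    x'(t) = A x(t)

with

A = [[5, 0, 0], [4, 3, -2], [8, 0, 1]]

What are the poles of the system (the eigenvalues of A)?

1, 3, 5

det(sI - A) = s^3 - (tr A)s^2 + (M11 + M22 + M33)s - det A, where Mii is the 2×2 principal minor of A obtained by deleting row i and column i.
tr A = 5 + 3 + 1 = 9; M11 = 3·1 - (-2)·0 = 3 - 0 = 3; M22 = 5·1 - 0·8 = 5 - 0 = 5; M33 = 5·3 - 0·4 = 15 - 0 = 15; sum of minors = 23.
det A = 5·(3·1 - (-2)·0) - 0·(4·1 - (-2)·8) + 0·(4·0 - 3·8) = 5·3 - 0·20 + 0·(-24) = 15.
So p(s) = det(sI - A) = s^3 - 9s^2 + 23s - 15.
Rational-root test: any integer root divides -15. Testing small divisors, s = 1 works: p(1) = 1 + (-9) + 23 + (-15) = 0, so (s - 1) is a factor.
Dividing, p(s) = (s - 1)(s^2 - 8s + 15).
Factor s^2 - 8s + 15: two numbers with sum 8 and product 15 are 5 and 3, so s^2 - 8s + 15 = (s - 5)(s - 3).
Hence p(s) = (s - 5) (s - 3) (s - 1), with roots 1, 3, 5.
At least one eigenvalue has non-negative real part, so the system is not asymptotically stable.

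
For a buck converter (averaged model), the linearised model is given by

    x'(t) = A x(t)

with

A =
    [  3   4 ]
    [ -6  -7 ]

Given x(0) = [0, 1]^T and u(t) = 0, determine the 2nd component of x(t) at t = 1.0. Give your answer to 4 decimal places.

det(sI - A) = s^2 - (tr A)s + det A, with tr A = 3 + (-7) = -4 and det A = 3·(-7) - 4·(-6) = -21 - (-24) = 3.
So p(s) = det(sI - A) = s^2 + 4s + 3.
Factor s^2 + 4s + 3: two numbers with sum -4 and product 3 are -1 and -3, so s^2 + 4s + 3 = (s + 1)(s + 3).
Hence p(s) = (s + 1) (s + 3), with roots -3, -1.
The eigenvalues -3, -1 are distinct and real, so A is diagonalisable and x(t) = e^{At} x(0) = V diag(e^{λ_i t}) V^{-1} x(0), where the columns of V are the eigenvectors.
λ = -3: A - (-3)I = [[6, 4], [-6, -4]]. Row 1 gives 6·v1 + 4·v2 = 0, so take v_1 = [-2, 3]^T.
λ = -1: A - (-1)I = [[4, 4], [-6, -6]]. Row 1 gives 4·v1 + 4·v2 = 0, so take v_2 = [1, -1]^T.
V = [v_1 v_2] = [[-2, 1], [3, -1]] has det V = -1, so V^{-1} = adj(V)/det V = [[1, 1], [3, 2]].
Modal coordinates z(0) = V^{-1} x(0): 1·0 + 1·1 = 1; 3·0 + 2·1 = 2; so z(0) = [1, 2]^T.
x_2(t) = Σ_i (v_i)_2 · z_i(0) · e^{λ_i t} (row 2 of V times the modal terms).
x_2(1.0) = 3·1·e^{-3·1.0} + (-1)·2·e^{-1·1.0} = 3·0.049787 + (-2)·0.367879 = -0.5864.

-0.5864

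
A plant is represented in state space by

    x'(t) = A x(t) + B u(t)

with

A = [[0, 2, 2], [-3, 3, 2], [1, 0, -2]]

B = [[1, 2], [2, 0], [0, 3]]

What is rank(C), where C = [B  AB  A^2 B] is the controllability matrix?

AB = [[4, 6], [3, 0], [1, -4]]
A^2B = [[8, -8], [-1, -26], [2, 14]]
Controllability matrix C = [B  AB  A^2B] = [[1, 2, 4, 6, 8, -8], [2, 0, 3, 0, -1, -26], [0, 3, 1, -4, 2, 14]]
Take the 3×3 submatrix of C formed by columns 1, 2, 3: [[1, 2, 4], [2, 0, 3], [0, 3, 1]]. Its determinant is 1·(0·1 - 3·3) - 2·(2·1 - 3·0) + 4·(2·3 - 0·0) = 1·(-9) - 2·2 + 4·6 = 11 ≠ 0.
So rank(C) ≥ 3; since C has 3 rows, rank(C) = 3.
rank(C) = 3 = n, so the pair (A, B) is completely controllable.

3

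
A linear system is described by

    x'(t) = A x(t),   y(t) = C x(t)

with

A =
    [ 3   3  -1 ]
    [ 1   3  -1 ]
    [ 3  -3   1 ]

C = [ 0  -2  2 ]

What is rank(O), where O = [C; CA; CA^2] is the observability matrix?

2

CA = [[4, -12, 4]]
CA^2 = [[12, -36, 12]]
Observability matrix O = [C; CA; CA^2] = [[0, -2, 2], [4, -12, 4], [12, -36, 12]]
The columns c1, c2, c3 of O are linearly dependent: 2·c1 + c2 + c3 = 0 (check each entry), so rank(O) ≤ 2.
The 2×2 minor from rows 1, 2, columns 1, 2 is 0·(-12) - (-2)·4 = 0 - (-8) = 8 ≠ 0, so rank(O) = 2.
rank(O) = 2 < n = 3, so the pair (A, C) is not completely observable.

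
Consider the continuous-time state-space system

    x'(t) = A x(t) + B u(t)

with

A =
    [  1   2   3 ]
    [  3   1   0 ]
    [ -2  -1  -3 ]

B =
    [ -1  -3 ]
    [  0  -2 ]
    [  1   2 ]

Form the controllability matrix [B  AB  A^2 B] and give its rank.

3

AB = [[2, -1], [-3, -11], [-1, 2]]
A^2B = [[-7, -17], [3, -14], [2, 7]]
Controllability matrix C = [B  AB  A^2B] = [[-1, -3, 2, -1, -7, -17], [0, -2, -3, -11, 3, -14], [1, 2, -1, 2, 2, 7]]
Take the 3×3 submatrix of C formed by columns 1, 2, 3: [[-1, -3, 2], [0, -2, -3], [1, 2, -1]]. Its determinant is (-1)·((-2)·(-1) - (-3)·2) - (-3)·(0·(-1) - (-3)·1) + 2·(0·2 - (-2)·1) = (-1)·8 - (-3)·3 + 2·2 = 5 ≠ 0.
So rank(C) ≥ 3; since C has 3 rows, rank(C) = 3.
rank(C) = 3 = n, so the pair (A, B) is completely controllable.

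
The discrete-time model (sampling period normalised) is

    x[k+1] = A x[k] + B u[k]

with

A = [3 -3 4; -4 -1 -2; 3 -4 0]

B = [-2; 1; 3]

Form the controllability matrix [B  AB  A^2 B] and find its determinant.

AB = [[3], [1], [-10]]
A^2B = [[-34], [7], [5]]
Controllability matrix C = [B  AB  A^2B] = [[-2, 3, -34], [1, 1, 7], [3, -10, 5]]
Expanding along the first row, det(C) = (-2)·(1·5 - 7·(-10)) - 3·(1·5 - 7·3) + (-34)·(1·(-10) - 1·3) = (-2)·75 - 3·(-16) + (-34)·(-13) = 340
Since det(C) ≠ 0, rank(C) = 3 and the system is completely controllable.

340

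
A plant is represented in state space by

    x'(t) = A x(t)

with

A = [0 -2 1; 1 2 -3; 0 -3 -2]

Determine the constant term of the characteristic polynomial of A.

Expand det(sI - A) for the 3×3 matrix.
p(s) = s^3 - 11s + 7.
(Check: constant term = det(-A) = (-1)^3 det A = 7; coefficient of s^2 = -tr A = 0.)
The constant term is 7.

7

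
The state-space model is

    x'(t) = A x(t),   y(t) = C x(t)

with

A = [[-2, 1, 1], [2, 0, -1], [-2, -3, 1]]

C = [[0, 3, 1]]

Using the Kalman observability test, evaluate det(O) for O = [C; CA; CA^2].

CA = [[4, -3, -2]]
CA^2 = [[-10, 10, 5]]
Observability matrix O = [C; CA; CA^2] = [[0, 3, 1], [4, -3, -2], [-10, 10, 5]]
Expanding along the first row, det(O) = 0·((-3)·5 - (-2)·10) - 3·(4·5 - (-2)·(-10)) + 1·(4·10 - (-3)·(-10)) = 0·5 - 3·0 + 1·10 = 10
Since det(O) ≠ 0, rank(O) = 3 and the system is completely observable.

10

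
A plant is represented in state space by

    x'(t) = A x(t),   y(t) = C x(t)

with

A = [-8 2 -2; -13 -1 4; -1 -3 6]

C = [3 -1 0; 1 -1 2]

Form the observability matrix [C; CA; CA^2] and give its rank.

2

CA = [[-11, 7, -10], [3, -3, 6]]
CA^2 = [[7, 1, -10], [9, -9, 18]]
Observability matrix O = [C; CA; CA^2] = [[3, -1, 0], [1, -1, 2], [-11, 7, -10], [3, -3, 6], [7, 1, -10], [9, -9, 18]]
The columns c1, c2, c3 of O are linearly dependent: c1 + 3·c2 + c3 = 0 (check each entry), so rank(O) ≤ 2.
The 2×2 minor from rows 1, 2, columns 1, 2 is 3·(-1) - (-1)·1 = -3 - (-1) = -2 ≠ 0, so rank(O) = 2.
rank(O) = 2 < n = 3, so the pair (A, C) is not completely observable.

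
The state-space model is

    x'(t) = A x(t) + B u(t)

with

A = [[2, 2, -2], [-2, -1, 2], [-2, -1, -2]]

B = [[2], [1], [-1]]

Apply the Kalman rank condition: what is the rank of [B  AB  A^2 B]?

AB = [[8], [-7], [-3]]
A^2B = [[8], [-15], [-3]]
Controllability matrix C = [B  AB  A^2B] = [[2, 8, 8], [1, -7, -15], [-1, -3, -3]]
det(C) = 2·((-7)·(-3) - (-15)·(-3)) - 8·(1·(-3) - (-15)·(-1)) + 8·(1·(-3) - (-7)·(-1)) = 2·(-24) - 8·(-18) + 8·(-10) = 16 ≠ 0, so rank(C) = 3.
rank(C) = 3 = n, so the pair (A, B) is completely controllable.

3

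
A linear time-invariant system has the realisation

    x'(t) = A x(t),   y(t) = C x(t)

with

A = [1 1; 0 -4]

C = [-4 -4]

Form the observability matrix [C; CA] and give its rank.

2

CA = [[-4, 12]]
Observability matrix O = [C; CA] = [[-4, -4], [-4, 12]]
det(O) = (-4)·12 - (-4)·(-4) = -48 - 16 = -64 ≠ 0, so rank(O) = 2.
rank(O) = 2 = n, so the pair (A, C) is completely observable.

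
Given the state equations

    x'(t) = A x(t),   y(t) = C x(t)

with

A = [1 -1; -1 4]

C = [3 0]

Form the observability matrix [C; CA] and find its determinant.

CA = [[3, -3]]
Observability matrix O = [C; CA] = [[3, 0], [3, -3]]
det(O) = 3·(-3) - 0·3 = -9 - 0 = -9
Since det(O) ≠ 0, rank(O) = 2 and the system is completely observable.

-9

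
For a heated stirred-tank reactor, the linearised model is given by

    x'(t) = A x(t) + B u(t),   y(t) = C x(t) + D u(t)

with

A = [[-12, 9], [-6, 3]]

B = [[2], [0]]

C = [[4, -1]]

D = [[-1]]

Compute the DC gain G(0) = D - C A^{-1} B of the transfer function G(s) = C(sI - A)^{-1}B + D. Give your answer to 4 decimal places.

-1.6667

G(0) = C(-A)^{-1}B + D = -C A^{-1} B + D.
det A = 18, so A^{-1} = (1/18)·adj(A) = [[1/6, -1/2], [1/3, -2/3]]
A^{-1} B = [1/3, 2/3]^T
C A^{-1} B = 2/3
G(0) = D - C A^{-1} B = -1 - (2/3) = -5/3 ≈ -1.6667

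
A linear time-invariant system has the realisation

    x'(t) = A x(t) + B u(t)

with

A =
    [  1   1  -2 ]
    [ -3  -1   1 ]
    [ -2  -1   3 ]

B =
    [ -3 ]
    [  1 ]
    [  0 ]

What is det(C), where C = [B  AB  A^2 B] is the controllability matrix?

-217

AB = [[-2], [8], [5]]
A^2B = [[-4], [3], [11]]
Controllability matrix C = [B  AB  A^2B] = [[-3, -2, -4], [1, 8, 3], [0, 5, 11]]
Expanding along the first row, det(C) = (-3)·(8·11 - 3·5) - (-2)·(1·11 - 3·0) + (-4)·(1·5 - 8·0) = (-3)·73 - (-2)·11 + (-4)·5 = -217
Since det(C) ≠ 0, rank(C) = 3 and the system is completely controllable.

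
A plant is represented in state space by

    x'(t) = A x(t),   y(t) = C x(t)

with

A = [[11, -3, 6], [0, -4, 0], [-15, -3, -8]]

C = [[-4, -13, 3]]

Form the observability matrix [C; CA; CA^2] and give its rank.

CA = [[-89, 55, -48]]
CA^2 = [[-259, 191, -150]]
Observability matrix O = [C; CA; CA^2] = [[-4, -13, 3], [-89, 55, -48], [-259, 191, -150]]
The columns c1, c2, c3 of O are linearly dependent: -c1 + c2 + 3·c3 = 0 (check each entry), so rank(O) ≤ 2.
The 2×2 minor from rows 1, 2, columns 1, 2 is (-4)·55 - (-13)·(-89) = -220 - 1157 = -1377 ≠ 0, so rank(O) = 2.
rank(O) = 2 < n = 3, so the pair (A, C) is not completely observable.

2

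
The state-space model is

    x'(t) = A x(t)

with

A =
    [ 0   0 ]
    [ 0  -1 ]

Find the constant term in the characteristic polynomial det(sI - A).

For a 2×2 matrix, det(sI - A) = s^2 - (tr A)s + det A.
tr A = -1, det A = 0.
So p(s) = s^2 + s.
The constant term is 0.

0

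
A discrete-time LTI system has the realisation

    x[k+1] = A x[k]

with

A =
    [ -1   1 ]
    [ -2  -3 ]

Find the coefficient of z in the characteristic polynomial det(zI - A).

4

For a 2×2 matrix, det(zI - A) = z^2 - (tr A)z + det A.
tr A = -4, det A = 5.
So p(z) = z^2 + 4z + 5.
The coefficient of z is 4.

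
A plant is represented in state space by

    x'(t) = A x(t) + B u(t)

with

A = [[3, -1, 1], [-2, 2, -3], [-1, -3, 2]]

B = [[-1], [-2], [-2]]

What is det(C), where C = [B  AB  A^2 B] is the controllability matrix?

AB = [[-3], [4], [3]]
A^2B = [[-10], [5], [-3]]
Controllability matrix C = [B  AB  A^2B] = [[-1, -3, -10], [-2, 4, 5], [-2, 3, -3]]
Expanding along the first row, det(C) = (-1)·(4·(-3) - 5·3) - (-3)·((-2)·(-3) - 5·(-2)) + (-10)·((-2)·3 - 4·(-2)) = (-1)·(-27) - (-3)·16 + (-10)·2 = 55
Since det(C) ≠ 0, rank(C) = 3 and the system is completely controllable.

55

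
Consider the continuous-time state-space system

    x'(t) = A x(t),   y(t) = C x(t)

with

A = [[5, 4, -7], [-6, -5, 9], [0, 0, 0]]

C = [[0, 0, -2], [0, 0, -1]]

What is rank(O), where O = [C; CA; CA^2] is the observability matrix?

1

CA = [[0, 0, 0], [0, 0, 0]]
CA^2 = [[0, 0, 0], [0, 0, 0]]
Observability matrix O = [C; CA; CA^2] = [[0, 0, -2], [0, 0, -1], [0, 0, 0], [0, 0, 0], [0, 0, 0], [0, 0, 0]]
Every row of O is a scalar multiple of row 1 = [0, 0, -2] (multipliers 1, 1/2, 0, 0, 0, 0), so the rows span a one-dimensional space.
O ≠ 0, hence rank(O) = 1.
rank(O) = 1 < n = 3, so the pair (A, C) is not completely observable.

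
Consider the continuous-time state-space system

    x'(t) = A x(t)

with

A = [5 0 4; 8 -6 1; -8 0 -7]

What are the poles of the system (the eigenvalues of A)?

-6, -3, 1

det(sI - A) = s^3 - (tr A)s^2 + (M11 + M22 + M33)s - det A, where Mii is the 2×2 principal minor of A obtained by deleting row i and column i.
tr A = 5 + (-6) + (-7) = -8; M11 = (-6)·(-7) - 1·0 = 42 - 0 = 42; M22 = 5·(-7) - 4·(-8) = -35 - (-32) = -3; M33 = 5·(-6) - 0·8 = -30 - 0 = -30; sum of minors = 9.
det A = 5·((-6)·(-7) - 1·0) - 0·(8·(-7) - 1·(-8)) + 4·(8·0 - (-6)·(-8)) = 5·42 - 0·(-48) + 4·(-48) = 18.
So p(s) = det(sI - A) = s^3 + 8s^2 + 9s - 18.
Rational-root test: any integer root divides -18. Testing small divisors, s = 1 works: p(1) = 1 + 8 + 9 + (-18) = 0, so (s - 1) is a factor.
Dividing, p(s) = (s - 1)(s^2 + 9s + 18).
Factor s^2 + 9s + 18: two numbers with sum -9 and product 18 are -3 and -6, so s^2 + 9s + 18 = (s + 3)(s + 6).
Hence p(s) = (s - 1) (s + 3) (s + 6), with roots -6, -3, 1.
At least one eigenvalue has non-negative real part, so the system is not asymptotically stable.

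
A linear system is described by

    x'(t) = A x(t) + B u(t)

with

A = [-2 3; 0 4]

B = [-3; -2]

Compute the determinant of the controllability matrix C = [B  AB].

24

AB = [[0], [-8]]
Controllability matrix C = [B  AB] = [[-3, 0], [-2, -8]]
det(C) = (-3)·(-8) - 0·(-2) = 24 - 0 = 24
Since det(C) ≠ 0, rank(C) = 2 and the system is completely controllable.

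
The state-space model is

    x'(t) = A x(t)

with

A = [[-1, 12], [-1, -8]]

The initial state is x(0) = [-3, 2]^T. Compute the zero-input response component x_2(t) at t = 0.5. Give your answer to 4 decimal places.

0.0044

det(sI - A) = s^2 - (tr A)s + det A, with tr A = (-1) + (-8) = -9 and det A = (-1)·(-8) - 12·(-1) = 8 - (-12) = 20.
So p(s) = det(sI - A) = s^2 + 9s + 20.
Factor s^2 + 9s + 20: two numbers with sum -9 and product 20 are -4 and -5, so s^2 + 9s + 20 = (s + 4)(s + 5).
Hence p(s) = (s + 4) (s + 5), with roots -5, -4.
The eigenvalues -5, -4 are distinct and real, so A is diagonalisable and x(t) = e^{At} x(0) = V diag(e^{λ_i t}) V^{-1} x(0), where the columns of V are the eigenvectors.
λ = -5: A - (-5)I = [[4, 12], [-1, -3]]. Row 1 gives 4·v1 + 12·v2 = 0, so take v_1 = [-3, 1]^T.
λ = -4: A - (-4)I = [[3, 12], [-1, -4]]. Row 1 gives 3·v1 + 12·v2 = 0, so take v_2 = [4, -1]^T.
V = [v_1 v_2] = [[-3, 4], [1, -1]] has det V = -1, so V^{-1} = adj(V)/det V = [[1, 4], [1, 3]].
Modal coordinates z(0) = V^{-1} x(0): 1·(-3) + 4·2 = 5; 1·(-3) + 3·2 = 3; so z(0) = [5, 3]^T.
x_2(t) = Σ_i (v_i)_2 · z_i(0) · e^{λ_i t} (row 2 of V times the modal terms).
x_2(0.5) = 1·5·e^{-5·0.5} + (-1)·3·e^{-4·0.5} = 5·0.082085 + (-3)·0.135335 = 0.0044.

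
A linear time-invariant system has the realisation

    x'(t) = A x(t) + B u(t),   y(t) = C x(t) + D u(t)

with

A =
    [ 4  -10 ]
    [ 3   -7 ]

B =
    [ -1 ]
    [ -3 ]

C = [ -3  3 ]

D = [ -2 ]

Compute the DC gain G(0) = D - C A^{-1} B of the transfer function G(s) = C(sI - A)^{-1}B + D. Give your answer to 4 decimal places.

G(0) = C(-A)^{-1}B + D = -C A^{-1} B + D.
det A = 2, so A^{-1} = (1/2)·adj(A) = [[-7/2, 5], [-3/2, 2]]
A^{-1} B = [-23/2, -9/2]^T
C A^{-1} B = 21
G(0) = D - C A^{-1} B = -2 - (21) = -23

-23.0000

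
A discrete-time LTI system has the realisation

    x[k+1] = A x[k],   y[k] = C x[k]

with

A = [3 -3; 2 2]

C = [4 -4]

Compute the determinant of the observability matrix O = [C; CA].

-64

CA = [[4, -20]]
Observability matrix O = [C; CA] = [[4, -4], [4, -20]]
det(O) = 4·(-20) - (-4)·4 = -80 - (-16) = -64
Since det(O) ≠ 0, rank(O) = 2 and the system is completely observable.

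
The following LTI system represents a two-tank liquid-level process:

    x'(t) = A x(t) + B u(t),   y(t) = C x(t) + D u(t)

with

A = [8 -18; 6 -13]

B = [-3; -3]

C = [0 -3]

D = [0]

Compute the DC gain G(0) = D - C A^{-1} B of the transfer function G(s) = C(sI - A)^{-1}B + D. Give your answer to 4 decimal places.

G(0) = C(-A)^{-1}B + D = -C A^{-1} B + D.
det A = 4, so A^{-1} = (1/4)·adj(A) = [[-13/4, 9/2], [-3/2, 2]]
A^{-1} B = [-15/4, -3/2]^T
C A^{-1} B = 9/2
G(0) = D - C A^{-1} B = 0 - (9/2) = -9/2 ≈ -4.5000

-4.5000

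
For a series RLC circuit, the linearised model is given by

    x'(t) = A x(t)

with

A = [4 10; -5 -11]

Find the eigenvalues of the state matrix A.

det(sI - A) = s^2 - (tr A)s + det A, with tr A = 4 + (-11) = -7 and det A = 4·(-11) - 10·(-5) = -44 - (-50) = 6.
So p(s) = det(sI - A) = s^2 + 7s + 6.
Factor s^2 + 7s + 6: two numbers with sum -7 and product 6 are -1 and -6, so s^2 + 7s + 6 = (s + 1)(s + 6).
Hence p(s) = (s + 1) (s + 6), with roots -6, -1.
All eigenvalues have negative real part, so the system is asymptotically stable.

-6, -1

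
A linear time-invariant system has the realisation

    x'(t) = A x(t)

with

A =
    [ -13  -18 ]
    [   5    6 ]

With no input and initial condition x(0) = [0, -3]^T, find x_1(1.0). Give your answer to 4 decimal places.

1.6995

det(sI - A) = s^2 - (tr A)s + det A, with tr A = (-13) + 6 = -7 and det A = (-13)·6 - (-18)·5 = -78 - (-90) = 12.
So p(s) = det(sI - A) = s^2 + 7s + 12.
Factor s^2 + 7s + 12: two numbers with sum -7 and product 12 are -3 and -4, so s^2 + 7s + 12 = (s + 3)(s + 4).
Hence p(s) = (s + 3) (s + 4), with roots -4, -3.
The eigenvalues -4, -3 are distinct and real, so A is diagonalisable and x(t) = e^{At} x(0) = V diag(e^{λ_i t}) V^{-1} x(0), where the columns of V are the eigenvectors.
λ = -4: A - (-4)I = [[-9, -18], [5, 10]]. Row 1 gives (-9)·v1 + (-18)·v2 = 0, so take v_1 = [2, -1]^T.
λ = -3: A - (-3)I = [[-10, -18], [5, 9]]. Row 1 gives (-10)·v1 + (-18)·v2 = 0, so take v_2 = [-9, 5]^T.
V = [v_1 v_2] = [[2, -9], [-1, 5]] has det V = 1, so V^{-1} = adj(V)/det V = [[5, 9], [1, 2]].
Modal coordinates z(0) = V^{-1} x(0): 5·0 + 9·(-3) = -27; 1·0 + 2·(-3) = -6; so z(0) = [-27, -6]^T.
x_1(t) = Σ_i (v_i)_1 · z_i(0) · e^{λ_i t} (row 1 of V times the modal terms).
x_1(1.0) = 2·(-27)·e^{-4·1.0} + (-9)·(-6)·e^{-3·1.0} = (-54)·0.01831564 + 54·0.04978707 = 1.6995.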